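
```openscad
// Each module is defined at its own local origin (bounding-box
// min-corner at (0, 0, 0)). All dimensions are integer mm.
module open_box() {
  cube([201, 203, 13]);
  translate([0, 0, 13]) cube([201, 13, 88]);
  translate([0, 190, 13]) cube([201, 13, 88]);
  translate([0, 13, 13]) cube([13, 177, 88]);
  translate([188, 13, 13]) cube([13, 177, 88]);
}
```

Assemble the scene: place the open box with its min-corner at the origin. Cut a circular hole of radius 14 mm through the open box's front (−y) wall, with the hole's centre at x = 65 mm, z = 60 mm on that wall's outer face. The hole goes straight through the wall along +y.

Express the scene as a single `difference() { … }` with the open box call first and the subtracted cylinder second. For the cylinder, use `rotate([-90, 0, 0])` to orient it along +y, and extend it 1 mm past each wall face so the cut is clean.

difference() {
  open_box();
  translate([65, -1, 60]) rotate([-90, 0, 0]) cylinder(h = 15, r = 14);
}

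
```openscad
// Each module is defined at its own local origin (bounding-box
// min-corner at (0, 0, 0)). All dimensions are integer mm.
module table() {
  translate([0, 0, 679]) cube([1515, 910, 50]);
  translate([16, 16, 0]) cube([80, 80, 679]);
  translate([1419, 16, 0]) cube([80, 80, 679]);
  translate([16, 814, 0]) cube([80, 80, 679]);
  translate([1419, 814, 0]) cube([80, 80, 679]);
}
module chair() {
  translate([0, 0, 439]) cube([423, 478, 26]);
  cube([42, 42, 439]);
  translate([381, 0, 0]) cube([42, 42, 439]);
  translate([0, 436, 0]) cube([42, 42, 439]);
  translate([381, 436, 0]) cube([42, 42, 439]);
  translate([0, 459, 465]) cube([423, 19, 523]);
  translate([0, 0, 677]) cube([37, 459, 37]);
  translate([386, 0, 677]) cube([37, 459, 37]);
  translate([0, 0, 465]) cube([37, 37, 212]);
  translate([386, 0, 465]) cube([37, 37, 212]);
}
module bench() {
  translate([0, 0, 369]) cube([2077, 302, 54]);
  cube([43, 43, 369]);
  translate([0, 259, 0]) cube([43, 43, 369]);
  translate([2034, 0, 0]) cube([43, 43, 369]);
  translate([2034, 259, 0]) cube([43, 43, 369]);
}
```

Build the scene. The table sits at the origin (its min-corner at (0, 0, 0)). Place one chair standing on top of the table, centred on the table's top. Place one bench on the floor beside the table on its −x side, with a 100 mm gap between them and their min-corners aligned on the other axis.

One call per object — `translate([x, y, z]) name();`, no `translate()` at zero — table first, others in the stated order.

table();
translate([546, 216, 729]) chair();
translate([-2177, 0, 0]) bench();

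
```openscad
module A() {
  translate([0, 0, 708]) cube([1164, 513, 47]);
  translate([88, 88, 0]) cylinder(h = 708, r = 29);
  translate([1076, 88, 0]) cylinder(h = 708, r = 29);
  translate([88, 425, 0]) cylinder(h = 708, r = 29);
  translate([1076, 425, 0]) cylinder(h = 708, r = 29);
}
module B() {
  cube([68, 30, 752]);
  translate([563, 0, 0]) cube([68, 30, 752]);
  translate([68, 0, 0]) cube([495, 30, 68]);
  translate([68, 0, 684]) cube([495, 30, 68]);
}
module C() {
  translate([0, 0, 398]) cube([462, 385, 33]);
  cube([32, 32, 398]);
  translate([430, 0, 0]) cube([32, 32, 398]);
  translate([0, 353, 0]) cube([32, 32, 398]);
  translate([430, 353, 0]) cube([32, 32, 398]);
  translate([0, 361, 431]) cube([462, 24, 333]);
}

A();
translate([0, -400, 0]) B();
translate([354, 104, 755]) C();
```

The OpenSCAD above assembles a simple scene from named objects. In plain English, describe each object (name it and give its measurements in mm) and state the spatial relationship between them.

A is a table: top 1164 mm (x) × 513 mm (y), 47 mm thick, upper face at z = 755 mm, on four round legs of 58 mm diameter, each leg's bounding box inset 59 mm from the nearest pair of top edges, running from z = 0 to the bottom of the top.

B is a rectangular picture frame lying in the x–z plane (depth along y). The opening is 495 mm wide (x) by 616 mm tall (z), surrounded by a border 68 mm wide on all four sides. The frame is 30 mm deep and is made of two full-height vertical stiles with two horizontal rails fitted between them.

C is a chair: 462×385 mm seat, 33 mm thick, top at z = 431 mm, on four 32 mm square corner legs flush with the seat edges. A 24 mm thick backrest slab spans the full seat width, extending 333 mm above the seat top, its back face flush with the seat's +y edge.

The picture frame is on the floor beside the table on its −y side. The chair is on top of the table.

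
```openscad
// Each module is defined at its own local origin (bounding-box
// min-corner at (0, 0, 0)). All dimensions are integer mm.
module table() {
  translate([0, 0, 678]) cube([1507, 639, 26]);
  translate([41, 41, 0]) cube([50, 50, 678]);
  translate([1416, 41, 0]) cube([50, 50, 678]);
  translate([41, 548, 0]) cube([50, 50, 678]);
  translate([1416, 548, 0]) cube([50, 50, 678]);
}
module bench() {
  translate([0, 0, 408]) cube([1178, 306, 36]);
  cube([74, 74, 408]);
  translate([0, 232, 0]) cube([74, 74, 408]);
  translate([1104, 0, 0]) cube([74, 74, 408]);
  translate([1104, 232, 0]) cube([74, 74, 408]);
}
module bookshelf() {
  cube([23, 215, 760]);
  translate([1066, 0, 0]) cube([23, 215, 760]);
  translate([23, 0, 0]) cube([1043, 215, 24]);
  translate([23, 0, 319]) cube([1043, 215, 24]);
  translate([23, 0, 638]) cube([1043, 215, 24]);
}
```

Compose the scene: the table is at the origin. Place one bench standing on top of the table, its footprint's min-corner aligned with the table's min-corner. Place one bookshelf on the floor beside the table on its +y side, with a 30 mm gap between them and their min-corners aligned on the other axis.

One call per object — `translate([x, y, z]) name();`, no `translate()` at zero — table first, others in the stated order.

table();
translate([0, 0, 704]) bench();
translate([0, 669, 0]) bookshelf();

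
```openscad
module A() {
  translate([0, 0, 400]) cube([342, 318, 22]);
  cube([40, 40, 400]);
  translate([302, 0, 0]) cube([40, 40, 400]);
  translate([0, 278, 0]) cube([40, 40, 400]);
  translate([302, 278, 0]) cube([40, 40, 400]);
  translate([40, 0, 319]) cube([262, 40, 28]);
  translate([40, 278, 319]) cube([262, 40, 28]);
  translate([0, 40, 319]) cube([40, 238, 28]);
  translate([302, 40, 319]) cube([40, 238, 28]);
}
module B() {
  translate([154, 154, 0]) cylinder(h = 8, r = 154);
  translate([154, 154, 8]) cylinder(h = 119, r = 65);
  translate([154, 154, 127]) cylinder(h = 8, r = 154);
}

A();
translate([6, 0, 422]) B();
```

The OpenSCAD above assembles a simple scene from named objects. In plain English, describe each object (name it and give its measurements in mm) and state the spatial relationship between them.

A is a four-legged stool. The seat is a 342×318×22 mm slab whose top surface is at z = 422 mm; four square legs, each 40×40 mm in cross-section, run from the floor (z = 0) to the underside of the seat, each flush with a corner of the seat. Four stretchers, 40 mm wide and 28 mm tall, connect adjacent legs with their undersides at z = 319 mm, each running between the inner faces of the legs it joins and aligned with the legs' outer faces on the other axis.

B is a spool: two coaxial disc flanges of radius 154 mm and thickness 8 mm, joined by a core cylinder of radius 65 mm and height 119 mm. The lower flange rests on z = 0 and the three cylinders share a vertical axis.

The spool is on top of the stool.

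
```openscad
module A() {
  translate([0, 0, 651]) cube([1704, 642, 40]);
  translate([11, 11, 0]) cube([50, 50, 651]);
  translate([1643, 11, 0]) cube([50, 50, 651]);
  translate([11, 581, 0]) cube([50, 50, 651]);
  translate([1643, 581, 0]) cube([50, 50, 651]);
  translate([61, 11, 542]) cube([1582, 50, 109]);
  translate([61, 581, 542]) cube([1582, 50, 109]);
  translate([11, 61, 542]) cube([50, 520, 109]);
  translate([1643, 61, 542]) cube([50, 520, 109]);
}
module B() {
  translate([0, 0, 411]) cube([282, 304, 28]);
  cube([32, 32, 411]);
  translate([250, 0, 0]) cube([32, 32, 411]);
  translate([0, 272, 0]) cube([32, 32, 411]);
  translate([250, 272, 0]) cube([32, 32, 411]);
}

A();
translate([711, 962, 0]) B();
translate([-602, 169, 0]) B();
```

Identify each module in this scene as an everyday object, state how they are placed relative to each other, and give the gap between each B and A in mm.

Each stool's nearest face is 320 mm from the table's bounding box.

A is a table. B is a stool. Two stools sit around the table at the +y, −x sides. The gap between each stool and the table is 320 mm.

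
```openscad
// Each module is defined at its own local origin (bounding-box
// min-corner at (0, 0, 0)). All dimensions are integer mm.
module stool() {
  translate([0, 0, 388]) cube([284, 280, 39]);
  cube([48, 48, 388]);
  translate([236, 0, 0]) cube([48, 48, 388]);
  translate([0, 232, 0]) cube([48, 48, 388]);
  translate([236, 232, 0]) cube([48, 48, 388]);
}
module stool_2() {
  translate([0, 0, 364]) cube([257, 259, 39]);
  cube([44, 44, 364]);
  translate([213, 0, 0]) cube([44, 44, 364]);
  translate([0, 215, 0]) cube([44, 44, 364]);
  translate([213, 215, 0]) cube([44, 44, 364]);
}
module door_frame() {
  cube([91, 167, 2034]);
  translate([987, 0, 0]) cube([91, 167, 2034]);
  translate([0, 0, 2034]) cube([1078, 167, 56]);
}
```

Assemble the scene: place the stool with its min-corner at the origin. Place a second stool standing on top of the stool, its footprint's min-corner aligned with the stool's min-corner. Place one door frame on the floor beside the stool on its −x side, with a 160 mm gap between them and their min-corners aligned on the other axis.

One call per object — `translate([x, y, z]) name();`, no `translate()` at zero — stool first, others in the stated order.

stool();
translate([0, 0, 427]) stool_2();
translate([-1238, 0, 0]) door_frame();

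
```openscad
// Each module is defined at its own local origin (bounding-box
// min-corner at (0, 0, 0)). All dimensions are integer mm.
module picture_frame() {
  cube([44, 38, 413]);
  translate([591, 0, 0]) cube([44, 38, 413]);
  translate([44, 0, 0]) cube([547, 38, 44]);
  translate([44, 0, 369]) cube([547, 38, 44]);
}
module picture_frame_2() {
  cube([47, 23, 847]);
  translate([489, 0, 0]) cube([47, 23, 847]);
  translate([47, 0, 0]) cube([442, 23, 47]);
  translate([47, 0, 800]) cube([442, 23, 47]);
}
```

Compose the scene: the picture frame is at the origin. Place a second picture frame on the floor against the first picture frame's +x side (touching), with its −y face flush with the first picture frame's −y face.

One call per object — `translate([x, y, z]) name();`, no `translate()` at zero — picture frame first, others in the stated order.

picture_frame();
translate([635, 0, 0]) picture_frame_2();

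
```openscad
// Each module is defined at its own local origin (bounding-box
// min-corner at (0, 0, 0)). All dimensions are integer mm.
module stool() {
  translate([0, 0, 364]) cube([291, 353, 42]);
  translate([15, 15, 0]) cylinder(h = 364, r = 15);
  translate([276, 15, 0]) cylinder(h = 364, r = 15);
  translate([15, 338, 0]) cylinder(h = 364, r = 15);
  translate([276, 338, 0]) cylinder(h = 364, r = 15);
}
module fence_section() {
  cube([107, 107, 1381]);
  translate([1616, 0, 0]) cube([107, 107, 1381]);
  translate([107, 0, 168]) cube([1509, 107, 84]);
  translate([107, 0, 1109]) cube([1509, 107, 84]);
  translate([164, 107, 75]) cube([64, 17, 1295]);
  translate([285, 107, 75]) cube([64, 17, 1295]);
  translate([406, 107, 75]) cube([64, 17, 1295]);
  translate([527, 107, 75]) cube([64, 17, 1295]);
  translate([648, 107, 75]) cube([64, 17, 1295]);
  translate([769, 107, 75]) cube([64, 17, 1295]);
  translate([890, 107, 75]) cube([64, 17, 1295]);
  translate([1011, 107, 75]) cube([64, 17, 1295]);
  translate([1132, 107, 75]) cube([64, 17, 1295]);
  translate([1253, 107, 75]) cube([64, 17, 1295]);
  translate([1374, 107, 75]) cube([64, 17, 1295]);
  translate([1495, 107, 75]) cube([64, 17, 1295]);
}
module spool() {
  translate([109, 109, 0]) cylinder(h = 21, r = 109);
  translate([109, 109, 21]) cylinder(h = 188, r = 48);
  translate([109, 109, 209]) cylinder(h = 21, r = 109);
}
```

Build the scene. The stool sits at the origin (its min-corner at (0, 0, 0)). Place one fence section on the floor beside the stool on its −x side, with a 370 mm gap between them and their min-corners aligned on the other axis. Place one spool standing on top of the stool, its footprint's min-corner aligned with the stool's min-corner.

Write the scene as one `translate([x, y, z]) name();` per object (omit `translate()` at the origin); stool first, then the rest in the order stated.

stool();
translate([-2093, 0, 0]) fence_section();
translate([0, 0, 406]) spool();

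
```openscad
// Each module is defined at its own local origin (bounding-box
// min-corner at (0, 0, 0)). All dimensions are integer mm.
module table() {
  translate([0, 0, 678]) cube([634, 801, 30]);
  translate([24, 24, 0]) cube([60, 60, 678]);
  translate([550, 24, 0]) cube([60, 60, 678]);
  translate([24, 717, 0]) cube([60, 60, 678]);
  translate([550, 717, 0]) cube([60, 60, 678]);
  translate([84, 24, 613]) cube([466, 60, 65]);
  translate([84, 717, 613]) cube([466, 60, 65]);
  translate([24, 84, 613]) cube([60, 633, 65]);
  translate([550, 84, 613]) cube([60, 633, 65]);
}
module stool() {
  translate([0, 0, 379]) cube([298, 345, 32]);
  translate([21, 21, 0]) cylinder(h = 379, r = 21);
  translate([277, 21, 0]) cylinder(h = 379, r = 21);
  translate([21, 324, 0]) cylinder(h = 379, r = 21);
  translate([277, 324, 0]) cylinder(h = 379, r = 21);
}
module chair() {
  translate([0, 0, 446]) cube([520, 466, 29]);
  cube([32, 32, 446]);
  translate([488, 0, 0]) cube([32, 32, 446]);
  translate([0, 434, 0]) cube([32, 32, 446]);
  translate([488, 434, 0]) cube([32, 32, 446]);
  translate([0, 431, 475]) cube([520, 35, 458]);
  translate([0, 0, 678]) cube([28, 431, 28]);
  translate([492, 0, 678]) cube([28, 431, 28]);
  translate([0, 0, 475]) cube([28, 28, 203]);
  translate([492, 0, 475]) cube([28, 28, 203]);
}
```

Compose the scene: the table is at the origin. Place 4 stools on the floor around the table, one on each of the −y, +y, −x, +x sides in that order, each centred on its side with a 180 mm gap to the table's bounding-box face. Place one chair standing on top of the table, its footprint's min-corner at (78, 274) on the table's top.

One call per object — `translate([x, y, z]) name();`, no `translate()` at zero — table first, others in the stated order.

table();
translate([168, -525, 0]) stool();
translate([168, 981, 0]) stool();
translate([-478, 228, 0]) stool();
translate([814, 228, 0]) stool();
translate([78, 274, 708]) chair();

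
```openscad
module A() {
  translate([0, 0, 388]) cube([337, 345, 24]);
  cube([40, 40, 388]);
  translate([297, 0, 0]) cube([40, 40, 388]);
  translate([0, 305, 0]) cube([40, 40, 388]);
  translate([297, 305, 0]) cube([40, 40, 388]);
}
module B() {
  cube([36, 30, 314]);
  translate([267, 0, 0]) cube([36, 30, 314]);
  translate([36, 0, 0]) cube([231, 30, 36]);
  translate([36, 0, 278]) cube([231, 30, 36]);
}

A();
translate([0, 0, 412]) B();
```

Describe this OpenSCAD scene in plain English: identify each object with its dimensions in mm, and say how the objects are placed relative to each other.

A is a four-legged stool. The seat is 337×345 mm, 24 mm thick, top at z = 412 mm. It stands on four square legs, each 40×40 mm in cross-section, from z = 0 to the seat underside, each flush with a corner of the seat.

B is a rectangular picture frame lying in the x–z plane (depth along y). The opening is 231 mm wide (x) by 242 mm tall (z), surrounded by a border 36 mm wide on all four sides. The frame is 30 mm deep and is made of two full-height vertical stiles with two horizontal rails fitted between them.

The picture frame is on top of the stool.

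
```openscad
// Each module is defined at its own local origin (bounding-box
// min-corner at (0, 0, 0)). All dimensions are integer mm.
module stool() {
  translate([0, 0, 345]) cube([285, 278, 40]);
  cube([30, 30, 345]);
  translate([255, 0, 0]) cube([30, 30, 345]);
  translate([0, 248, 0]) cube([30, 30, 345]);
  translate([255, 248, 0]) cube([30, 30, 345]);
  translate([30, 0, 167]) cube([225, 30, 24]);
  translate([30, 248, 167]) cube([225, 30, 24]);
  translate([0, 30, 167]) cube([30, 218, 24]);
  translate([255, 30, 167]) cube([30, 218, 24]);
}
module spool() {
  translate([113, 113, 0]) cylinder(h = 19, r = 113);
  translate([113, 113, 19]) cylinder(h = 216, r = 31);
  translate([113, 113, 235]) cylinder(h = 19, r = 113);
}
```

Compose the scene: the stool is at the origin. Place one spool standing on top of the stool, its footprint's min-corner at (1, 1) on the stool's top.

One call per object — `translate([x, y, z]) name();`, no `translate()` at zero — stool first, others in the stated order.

stool();
translate([1, 1, 385]) spool();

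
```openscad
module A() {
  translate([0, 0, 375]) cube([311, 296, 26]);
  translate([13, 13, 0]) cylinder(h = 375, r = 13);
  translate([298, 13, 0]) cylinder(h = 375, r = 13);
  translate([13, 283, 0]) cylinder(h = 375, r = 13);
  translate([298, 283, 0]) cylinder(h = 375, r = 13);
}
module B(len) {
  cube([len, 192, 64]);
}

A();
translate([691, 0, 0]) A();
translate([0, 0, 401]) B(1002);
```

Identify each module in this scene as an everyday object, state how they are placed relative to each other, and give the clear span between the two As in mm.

A is a stool. B is a beam. A beam spans the tops of two stools. The clear span between the two stools is 380 mm.

Second stool starts at x = 691; first ends at x = 311; clear span = 691 − 311 = 380 mm.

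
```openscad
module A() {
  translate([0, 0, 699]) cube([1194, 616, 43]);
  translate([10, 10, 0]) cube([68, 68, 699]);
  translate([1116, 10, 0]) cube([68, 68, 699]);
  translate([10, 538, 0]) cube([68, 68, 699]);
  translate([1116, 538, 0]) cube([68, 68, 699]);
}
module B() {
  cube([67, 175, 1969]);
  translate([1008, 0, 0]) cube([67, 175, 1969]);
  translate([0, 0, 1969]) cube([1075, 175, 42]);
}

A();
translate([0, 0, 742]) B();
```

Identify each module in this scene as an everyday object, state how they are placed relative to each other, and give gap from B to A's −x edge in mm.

A is a table. B is a door frame. The door frame is on top of the table. The gap from the door frame to the table's −x edge is 0 mm.

The door frame's min-x is at 0; the table's min-x is 0; gap = 0 mm.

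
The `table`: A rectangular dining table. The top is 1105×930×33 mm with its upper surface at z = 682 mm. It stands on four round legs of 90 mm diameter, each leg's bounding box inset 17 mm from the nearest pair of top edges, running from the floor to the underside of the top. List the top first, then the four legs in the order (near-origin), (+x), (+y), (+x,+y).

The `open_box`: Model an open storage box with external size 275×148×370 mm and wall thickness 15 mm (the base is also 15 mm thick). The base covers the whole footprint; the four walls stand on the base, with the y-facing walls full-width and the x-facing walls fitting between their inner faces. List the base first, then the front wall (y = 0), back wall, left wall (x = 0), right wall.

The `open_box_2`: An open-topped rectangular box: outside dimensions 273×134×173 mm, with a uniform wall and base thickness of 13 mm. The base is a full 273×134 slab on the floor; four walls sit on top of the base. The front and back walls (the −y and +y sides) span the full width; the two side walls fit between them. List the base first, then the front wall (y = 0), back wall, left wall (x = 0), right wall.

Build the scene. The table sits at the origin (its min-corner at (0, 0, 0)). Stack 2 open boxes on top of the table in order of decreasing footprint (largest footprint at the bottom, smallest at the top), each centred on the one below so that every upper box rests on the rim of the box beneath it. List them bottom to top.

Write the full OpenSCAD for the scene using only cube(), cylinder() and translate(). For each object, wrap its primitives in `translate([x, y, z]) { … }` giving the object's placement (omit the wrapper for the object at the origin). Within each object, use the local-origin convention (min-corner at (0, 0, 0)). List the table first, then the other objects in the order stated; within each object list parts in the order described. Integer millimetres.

translate([0, 0, 649]) cube([1105, 930, 33]);
translate([62, 62, 0]) cylinder(h = 649, r = 45);
translate([1043, 62, 0]) cylinder(h = 649, r = 45);
translate([62, 868, 0]) cylinder(h = 649, r = 45);
translate([1043, 868, 0]) cylinder(h = 649, r = 45);
translate([415, 391, 682]) {
  cube([275, 148, 15]);
  translate([0, 0, 15]) cube([275, 15, 355]);
  translate([0, 133, 15]) cube([275, 15, 355]);
  translate([0, 15, 15]) cube([15, 118, 355]);
  translate([260, 15, 15]) cube([15, 118, 355]);
}
translate([416, 398, 1052]) {
  cube([273, 134, 13]);
  translate([0, 0, 13]) cube([273, 13, 160]);
  translate([0, 121, 13]) cube([273, 13, 160]);
  translate([0, 13, 13]) cube([13, 108, 160]);
  translate([260, 13, 13]) cube([13, 108, 160]);
}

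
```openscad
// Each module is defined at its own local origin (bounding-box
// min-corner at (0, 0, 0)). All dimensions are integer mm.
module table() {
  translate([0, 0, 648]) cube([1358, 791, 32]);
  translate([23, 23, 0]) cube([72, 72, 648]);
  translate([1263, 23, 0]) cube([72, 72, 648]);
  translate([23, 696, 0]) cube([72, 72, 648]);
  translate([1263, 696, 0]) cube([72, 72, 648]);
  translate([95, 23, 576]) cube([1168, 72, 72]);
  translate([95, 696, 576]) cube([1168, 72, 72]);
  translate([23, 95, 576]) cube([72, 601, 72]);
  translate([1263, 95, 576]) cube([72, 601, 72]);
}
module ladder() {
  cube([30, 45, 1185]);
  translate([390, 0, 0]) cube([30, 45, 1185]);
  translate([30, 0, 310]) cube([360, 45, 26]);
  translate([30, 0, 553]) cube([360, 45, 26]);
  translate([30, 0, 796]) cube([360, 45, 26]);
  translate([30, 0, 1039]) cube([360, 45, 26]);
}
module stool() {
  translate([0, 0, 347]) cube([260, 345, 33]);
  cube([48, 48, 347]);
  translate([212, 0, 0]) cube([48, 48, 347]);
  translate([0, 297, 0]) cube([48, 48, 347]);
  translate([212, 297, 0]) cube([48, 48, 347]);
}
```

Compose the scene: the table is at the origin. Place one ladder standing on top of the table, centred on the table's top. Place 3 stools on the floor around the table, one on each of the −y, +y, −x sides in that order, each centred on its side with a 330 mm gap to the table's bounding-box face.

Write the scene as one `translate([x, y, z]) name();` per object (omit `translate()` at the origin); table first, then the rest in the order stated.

table();
translate([469, 373, 680]) ladder();
translate([549, -675, 0]) stool();
translate([549, 1121, 0]) stool();
translate([-590, 223, 0]) stool();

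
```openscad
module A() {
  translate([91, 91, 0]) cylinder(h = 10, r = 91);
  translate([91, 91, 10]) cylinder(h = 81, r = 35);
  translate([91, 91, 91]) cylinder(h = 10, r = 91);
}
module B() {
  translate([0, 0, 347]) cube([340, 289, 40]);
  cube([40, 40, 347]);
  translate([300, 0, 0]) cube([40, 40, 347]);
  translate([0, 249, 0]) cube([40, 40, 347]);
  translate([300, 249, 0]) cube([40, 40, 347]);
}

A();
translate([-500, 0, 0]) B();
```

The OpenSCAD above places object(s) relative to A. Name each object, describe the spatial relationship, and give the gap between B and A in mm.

The stool's nearest face is 160 mm from the spool's −x face.

A is a spool. B is a stool. The stool is on the floor beside the spool on its −x side. The gap between the stool and the spool is 160 mm.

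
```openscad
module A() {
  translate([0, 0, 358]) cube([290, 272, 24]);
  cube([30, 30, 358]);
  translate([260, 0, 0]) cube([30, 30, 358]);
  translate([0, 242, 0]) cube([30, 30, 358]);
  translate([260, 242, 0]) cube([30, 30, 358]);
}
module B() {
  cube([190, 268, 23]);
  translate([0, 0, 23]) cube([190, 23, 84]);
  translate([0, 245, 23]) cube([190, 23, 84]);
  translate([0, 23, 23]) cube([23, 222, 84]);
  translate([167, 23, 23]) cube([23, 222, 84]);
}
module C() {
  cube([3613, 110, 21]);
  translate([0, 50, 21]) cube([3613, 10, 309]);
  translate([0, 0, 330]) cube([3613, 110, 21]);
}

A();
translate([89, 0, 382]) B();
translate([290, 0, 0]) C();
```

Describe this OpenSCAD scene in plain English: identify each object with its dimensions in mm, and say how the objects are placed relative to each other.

A is a four-legged stool. The seat is 290×272 mm, 24 mm thick, top at z = 382 mm. It stands on four square legs, each 30×30 mm in cross-section, from z = 0 to the seat underside, each flush with a corner of the seat.

B is an open storage box with external size 190×268×107 mm and wall thickness 23 mm (the base is also 23 mm thick). The base covers the whole footprint; the four walls stand on the base, with the y-facing walls full-width and the x-facing walls fitting between their inner faces.

C is an I-beam lying along x, 3613 mm long. Overall section height 351 mm. Two flanges 110 mm wide (y) and 21 mm thick, one on the floor and one at the top; a web 10 mm thick runs between them, centred on the flange width.

The open box is on top of the stool. The I-beam is against the stool's +x side, with their −y faces flush.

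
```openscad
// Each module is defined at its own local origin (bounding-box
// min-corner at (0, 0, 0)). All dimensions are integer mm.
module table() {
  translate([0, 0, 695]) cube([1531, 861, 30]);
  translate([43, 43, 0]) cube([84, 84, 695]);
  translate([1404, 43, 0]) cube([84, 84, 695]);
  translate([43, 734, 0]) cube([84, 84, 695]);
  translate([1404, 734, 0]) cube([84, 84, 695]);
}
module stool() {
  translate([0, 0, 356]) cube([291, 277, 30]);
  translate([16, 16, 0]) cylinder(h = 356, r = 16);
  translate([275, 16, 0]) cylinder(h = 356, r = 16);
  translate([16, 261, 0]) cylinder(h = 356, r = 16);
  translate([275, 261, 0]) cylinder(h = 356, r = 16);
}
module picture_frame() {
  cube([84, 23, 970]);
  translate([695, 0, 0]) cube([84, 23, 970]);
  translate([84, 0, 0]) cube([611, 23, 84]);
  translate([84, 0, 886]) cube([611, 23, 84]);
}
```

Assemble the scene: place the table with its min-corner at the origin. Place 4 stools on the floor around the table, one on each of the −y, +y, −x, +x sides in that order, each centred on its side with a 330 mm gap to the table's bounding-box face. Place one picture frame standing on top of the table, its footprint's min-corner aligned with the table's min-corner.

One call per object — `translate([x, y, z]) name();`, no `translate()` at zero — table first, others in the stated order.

table();
translate([620, -607, 0]) stool();
translate([620, 1191, 0]) stool();
translate([-621, 292, 0]) stool();
translate([1861, 292, 0]) stool();
translate([0, 0, 725]) picture_frame();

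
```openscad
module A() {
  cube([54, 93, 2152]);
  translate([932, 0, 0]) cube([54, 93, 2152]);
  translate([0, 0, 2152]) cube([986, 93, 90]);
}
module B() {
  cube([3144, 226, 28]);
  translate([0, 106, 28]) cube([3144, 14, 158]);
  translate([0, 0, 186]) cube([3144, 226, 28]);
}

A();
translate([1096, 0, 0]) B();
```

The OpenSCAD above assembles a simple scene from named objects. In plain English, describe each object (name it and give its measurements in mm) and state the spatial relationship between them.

A is a rectangular door frame: two vertical jambs of 54×93 mm section, 2152 mm tall, with a clear opening 878 mm wide between their inner faces. A header 90 mm tall and 93 mm deep lies on top of the jambs and spans the full outside width.

B is an I-beam lying along x, 3144 mm long. Overall section height 214 mm. Two flanges 226 mm wide (y) and 28 mm thick, one on the floor and one at the top; a web 14 mm thick runs between them, centred on the flange width.

The I-beam is on the floor beside the door frame on its +x side.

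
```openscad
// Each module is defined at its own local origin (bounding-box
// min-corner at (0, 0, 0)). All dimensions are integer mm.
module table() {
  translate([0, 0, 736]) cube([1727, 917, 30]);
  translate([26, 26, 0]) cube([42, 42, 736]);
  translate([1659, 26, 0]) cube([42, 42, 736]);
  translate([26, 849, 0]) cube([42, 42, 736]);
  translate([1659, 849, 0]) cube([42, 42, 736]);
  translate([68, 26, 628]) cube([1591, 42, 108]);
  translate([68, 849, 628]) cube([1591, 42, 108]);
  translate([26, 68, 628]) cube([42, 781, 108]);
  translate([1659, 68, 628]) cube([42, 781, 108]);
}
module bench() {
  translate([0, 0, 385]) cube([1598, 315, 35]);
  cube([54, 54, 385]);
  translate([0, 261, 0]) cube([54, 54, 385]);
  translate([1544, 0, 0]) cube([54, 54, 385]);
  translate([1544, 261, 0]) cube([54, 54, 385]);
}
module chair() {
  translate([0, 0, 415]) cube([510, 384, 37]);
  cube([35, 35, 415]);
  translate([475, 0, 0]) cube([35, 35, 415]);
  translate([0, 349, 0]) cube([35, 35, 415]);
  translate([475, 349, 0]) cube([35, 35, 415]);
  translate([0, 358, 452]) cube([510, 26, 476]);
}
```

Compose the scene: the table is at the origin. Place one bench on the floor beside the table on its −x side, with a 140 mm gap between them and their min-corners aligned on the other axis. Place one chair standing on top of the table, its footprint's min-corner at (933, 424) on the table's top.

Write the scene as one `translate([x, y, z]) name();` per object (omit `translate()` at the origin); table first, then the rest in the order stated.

table();
translate([-1738, 0, 0]) bench();
translate([933, 424, 766]) chair();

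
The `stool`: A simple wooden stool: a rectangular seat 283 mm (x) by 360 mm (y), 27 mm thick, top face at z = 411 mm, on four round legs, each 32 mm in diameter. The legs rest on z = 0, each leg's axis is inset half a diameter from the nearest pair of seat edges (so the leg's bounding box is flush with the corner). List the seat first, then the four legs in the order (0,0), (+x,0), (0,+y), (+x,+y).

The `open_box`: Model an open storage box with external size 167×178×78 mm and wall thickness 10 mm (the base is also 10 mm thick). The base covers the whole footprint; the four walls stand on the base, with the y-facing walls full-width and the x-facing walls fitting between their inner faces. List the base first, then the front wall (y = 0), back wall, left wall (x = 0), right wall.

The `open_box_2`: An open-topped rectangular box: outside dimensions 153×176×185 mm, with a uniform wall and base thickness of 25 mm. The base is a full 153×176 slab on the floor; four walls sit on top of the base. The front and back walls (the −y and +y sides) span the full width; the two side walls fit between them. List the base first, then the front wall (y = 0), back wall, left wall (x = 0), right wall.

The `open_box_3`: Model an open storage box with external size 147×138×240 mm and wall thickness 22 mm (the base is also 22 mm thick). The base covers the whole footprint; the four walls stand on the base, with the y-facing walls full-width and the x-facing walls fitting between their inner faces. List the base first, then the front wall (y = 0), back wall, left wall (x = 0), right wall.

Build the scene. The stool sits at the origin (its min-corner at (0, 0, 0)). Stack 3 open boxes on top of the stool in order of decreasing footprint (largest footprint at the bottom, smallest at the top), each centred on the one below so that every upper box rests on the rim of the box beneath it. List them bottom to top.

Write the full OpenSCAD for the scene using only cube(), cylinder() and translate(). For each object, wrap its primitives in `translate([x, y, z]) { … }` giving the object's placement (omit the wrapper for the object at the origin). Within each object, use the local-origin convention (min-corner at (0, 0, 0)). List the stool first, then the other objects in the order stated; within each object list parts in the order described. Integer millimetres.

translate([0, 0, 384]) cube([283, 360, 27]);
translate([16, 16, 0]) cylinder(h = 384, r = 16);
translate([267, 16, 0]) cylinder(h = 384, r = 16);
translate([16, 344, 0]) cylinder(h = 384, r = 16);
translate([267, 344, 0]) cylinder(h = 384, r = 16);
translate([58, 91, 411]) {
  cube([167, 178, 10]);
  translate([0, 0, 10]) cube([167, 10, 68]);
  translate([0, 168, 10]) cube([167, 10, 68]);
  translate([0, 10, 10]) cube([10, 158, 68]);
  translate([157, 10, 10]) cube([10, 158, 68]);
}
translate([65, 92, 489]) {
  cube([153, 176, 25]);
  translate([0, 0, 25]) cube([153, 25, 160]);
  translate([0, 151, 25]) cube([153, 25, 160]);
  translate([0, 25, 25]) cube([25, 126, 160]);
  translate([128, 25, 25]) cube([25, 126, 160]);
}
translate([68, 111, 674]) {
  cube([147, 138, 22]);
  translate([0, 0, 22]) cube([147, 22, 218]);
  translate([0, 116, 22]) cube([147, 22, 218]);
  translate([0, 22, 22]) cube([22, 94, 218]);
  translate([125, 22, 22]) cube([22, 94, 218]);
}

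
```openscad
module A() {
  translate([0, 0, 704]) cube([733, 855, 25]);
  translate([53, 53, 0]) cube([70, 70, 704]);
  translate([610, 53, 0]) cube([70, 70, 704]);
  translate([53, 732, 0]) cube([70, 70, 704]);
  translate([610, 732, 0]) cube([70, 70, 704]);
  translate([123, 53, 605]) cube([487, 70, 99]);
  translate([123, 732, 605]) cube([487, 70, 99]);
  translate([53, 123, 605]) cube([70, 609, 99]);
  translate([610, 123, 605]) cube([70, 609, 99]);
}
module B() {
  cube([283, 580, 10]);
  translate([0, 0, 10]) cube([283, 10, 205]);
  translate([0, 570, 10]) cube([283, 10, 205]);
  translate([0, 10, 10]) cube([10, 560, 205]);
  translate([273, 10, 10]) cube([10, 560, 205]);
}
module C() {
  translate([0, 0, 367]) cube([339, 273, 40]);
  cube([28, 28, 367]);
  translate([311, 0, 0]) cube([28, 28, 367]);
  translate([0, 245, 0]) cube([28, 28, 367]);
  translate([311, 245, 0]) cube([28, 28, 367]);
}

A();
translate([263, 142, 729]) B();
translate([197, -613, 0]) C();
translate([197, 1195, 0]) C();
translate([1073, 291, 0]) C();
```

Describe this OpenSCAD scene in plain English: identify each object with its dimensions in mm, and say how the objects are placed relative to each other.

A is a table: top 733 mm (x) × 855 mm (y), 25 mm thick, upper face at z = 729 mm, on four 70×70 mm square legs, each inset 53 mm from the nearest pair of top edges, running from z = 0 to the bottom of the top. Four apron rails, 70 mm thick and 99 mm tall, run between adjacent legs with their top edges flush with the underside of the top and their outer faces flush with the legs' outer faces.

B is an open storage box with external size 283×580×215 mm and wall thickness 10 mm (the base is also 10 mm thick). The base covers the whole footprint; the four walls stand on the base, with the y-facing walls full-width and the x-facing walls fitting between their inner faces.

C is a four-legged stool. The seat is a 339×273×40 mm slab whose top surface is at z = 407 mm; four square legs, each 28×28 mm in cross-section, run from the floor (z = 0) to the underside of the seat, each flush with a corner of the seat.

The open box is on top of the table. Three stools sit around the table at the −y, +y, +x sides.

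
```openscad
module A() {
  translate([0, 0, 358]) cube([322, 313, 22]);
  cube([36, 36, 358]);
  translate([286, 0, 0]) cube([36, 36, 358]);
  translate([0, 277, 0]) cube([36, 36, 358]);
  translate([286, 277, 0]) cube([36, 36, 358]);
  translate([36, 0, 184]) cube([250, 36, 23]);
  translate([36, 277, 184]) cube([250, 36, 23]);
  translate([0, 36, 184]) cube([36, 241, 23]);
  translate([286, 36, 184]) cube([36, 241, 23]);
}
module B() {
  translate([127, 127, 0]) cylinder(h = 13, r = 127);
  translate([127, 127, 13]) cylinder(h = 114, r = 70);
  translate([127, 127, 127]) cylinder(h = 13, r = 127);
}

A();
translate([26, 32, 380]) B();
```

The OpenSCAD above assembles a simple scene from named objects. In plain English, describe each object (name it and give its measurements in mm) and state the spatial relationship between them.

A is a simple wooden stool: a rectangular seat 322 mm (x) by 313 mm (y), 22 mm thick, top face at z = 380 mm, on four square legs, each 36×36 mm in cross-section. The legs rest on z = 0, each flush with a corner of the seat. Four stretchers, 36 mm wide and 23 mm tall, connect adjacent legs with their undersides at z = 184 mm, each running between the inner faces of the legs it joins and aligned with the legs' outer faces on the other axis.

B is a spool: two coaxial disc flanges of radius 127 mm and thickness 13 mm, joined by a core cylinder of radius 70 mm and height 114 mm. The lower flange rests on z = 0 and the three cylinders share a vertical axis.

The spool is on top of the stool.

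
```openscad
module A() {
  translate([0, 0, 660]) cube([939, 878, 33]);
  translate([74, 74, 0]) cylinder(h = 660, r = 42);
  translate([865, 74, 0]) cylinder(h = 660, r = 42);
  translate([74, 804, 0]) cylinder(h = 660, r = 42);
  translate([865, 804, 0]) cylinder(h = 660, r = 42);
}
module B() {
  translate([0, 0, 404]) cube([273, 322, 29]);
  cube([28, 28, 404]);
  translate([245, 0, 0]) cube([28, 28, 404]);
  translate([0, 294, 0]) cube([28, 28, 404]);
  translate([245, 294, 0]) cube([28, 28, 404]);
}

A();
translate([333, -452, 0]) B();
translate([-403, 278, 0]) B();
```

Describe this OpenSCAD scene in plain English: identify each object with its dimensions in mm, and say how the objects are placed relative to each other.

A is a table with a 939×878 mm rectangular top, 33 mm thick, top surface at z = 693 mm, supported by four round legs of 84 mm diameter, each leg's bounding box inset 32 mm from the nearest pair of top edges, running from the floor.

B is a simple wooden stool: a rectangular seat 273 mm (x) by 322 mm (y), 29 mm thick, top face at z = 433 mm, on four square legs, each 28×28 mm in cross-section. The legs rest on z = 0, each flush with a corner of the seat.

Two stools sit around the table at the −y, −x sides.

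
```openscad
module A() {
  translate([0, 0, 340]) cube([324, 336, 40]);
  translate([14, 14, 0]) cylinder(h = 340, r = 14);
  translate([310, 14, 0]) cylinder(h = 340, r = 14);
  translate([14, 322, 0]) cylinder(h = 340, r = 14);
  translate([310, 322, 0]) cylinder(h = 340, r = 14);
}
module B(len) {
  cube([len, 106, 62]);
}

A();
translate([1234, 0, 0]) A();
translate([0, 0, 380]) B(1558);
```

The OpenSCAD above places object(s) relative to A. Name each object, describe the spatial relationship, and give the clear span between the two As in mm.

A is a stool. B is a beam. A beam spans the tops of two stools. The clear span between the two stools is 910 mm.

Second stool starts at x = 1234; first ends at x = 324; clear span = 1234 − 324 = 910 mm.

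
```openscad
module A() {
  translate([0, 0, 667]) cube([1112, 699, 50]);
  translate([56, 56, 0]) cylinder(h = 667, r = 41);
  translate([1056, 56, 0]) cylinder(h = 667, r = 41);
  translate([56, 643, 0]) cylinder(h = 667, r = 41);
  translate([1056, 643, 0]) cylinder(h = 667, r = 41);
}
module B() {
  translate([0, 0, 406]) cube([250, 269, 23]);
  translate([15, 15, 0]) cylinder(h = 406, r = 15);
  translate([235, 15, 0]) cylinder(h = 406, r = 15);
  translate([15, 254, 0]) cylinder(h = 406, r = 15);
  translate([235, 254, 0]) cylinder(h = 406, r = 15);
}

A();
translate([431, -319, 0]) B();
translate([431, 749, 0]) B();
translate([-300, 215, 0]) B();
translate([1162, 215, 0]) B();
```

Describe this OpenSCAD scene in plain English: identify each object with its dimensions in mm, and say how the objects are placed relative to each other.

A is a rectangular dining table. The top is 1112×699×50 mm with its upper surface at z = 717 mm. It stands on four round legs of 82 mm diameter, each leg's bounding box inset 15 mm from the nearest pair of top edges, running from the floor to the underside of the top.

B is a simple wooden stool: a rectangular seat 250 mm (x) by 269 mm (y), 23 mm thick, top face at z = 429 mm, on four round legs, each 30 mm in diameter. The legs rest on z = 0, each leg's axis is inset half a diameter from the nearest pair of seat edges (so the leg's bounding box is flush with the corner).

Four stools sit around the table at the −y, +y, −x, +x sides.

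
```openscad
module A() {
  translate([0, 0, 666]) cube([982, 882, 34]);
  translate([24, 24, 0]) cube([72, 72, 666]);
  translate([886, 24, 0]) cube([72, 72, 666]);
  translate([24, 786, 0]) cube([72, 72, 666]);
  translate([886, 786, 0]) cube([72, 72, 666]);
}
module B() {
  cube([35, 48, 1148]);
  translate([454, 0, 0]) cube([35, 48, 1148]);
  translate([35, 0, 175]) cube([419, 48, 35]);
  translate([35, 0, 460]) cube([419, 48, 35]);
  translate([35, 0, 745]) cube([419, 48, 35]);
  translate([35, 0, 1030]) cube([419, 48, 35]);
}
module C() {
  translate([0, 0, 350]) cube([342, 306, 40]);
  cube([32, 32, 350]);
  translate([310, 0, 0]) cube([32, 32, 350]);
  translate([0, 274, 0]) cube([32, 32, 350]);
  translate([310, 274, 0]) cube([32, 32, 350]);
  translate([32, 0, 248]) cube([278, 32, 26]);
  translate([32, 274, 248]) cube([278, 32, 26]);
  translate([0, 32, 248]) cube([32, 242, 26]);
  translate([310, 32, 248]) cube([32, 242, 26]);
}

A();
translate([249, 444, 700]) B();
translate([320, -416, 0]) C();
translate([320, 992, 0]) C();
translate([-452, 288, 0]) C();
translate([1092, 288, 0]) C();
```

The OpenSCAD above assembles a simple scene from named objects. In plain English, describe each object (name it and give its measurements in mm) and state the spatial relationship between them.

A is a rectangular dining table. The top is 982×882×34 mm with its upper surface at z = 700 mm. It stands on four 72×72 mm square legs, each inset 24 mm from the nearest pair of top edges, running from the floor to the underside of the top.

B is a straight ladder. Two 35×48 mm vertical rails, 1148 mm tall, stand 489 mm apart (outside-to-outside) with their front faces coplanar on the −y side. 4 rungs, each 48 mm deep and 35 mm tall, span between the inner faces of the rails, front faces flush with the rails. The lowest rung's underside is at z = 175 mm and rungs are spaced 285 mm apart (underside to underside).

C is a four-legged stool. The seat is a 342×306×40 mm slab whose top surface is at z = 390 mm; four square legs, each 32×32 mm in cross-section, run from the floor (z = 0) to the underside of the seat, each flush with a corner of the seat. Four stretchers, 32 mm wide and 26 mm tall, connect adjacent legs with their undersides at z = 248 mm, each running between the inner faces of the legs it joins and aligned with the legs' outer faces on the other axis.

The ladder is on top of the table. Four stools sit around the table at the −y, +y, −x, +x sides.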